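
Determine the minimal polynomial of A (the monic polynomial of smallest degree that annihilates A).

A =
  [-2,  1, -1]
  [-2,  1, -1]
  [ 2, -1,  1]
x^2

The characteristic polynomial is χ_A(x) = x^3, so the eigenvalues are known. The minimal polynomial is
  m_A(x) = Π_λ (x − λ)^{k_λ}
where k_λ is the size of the *largest* Jordan block for λ (equivalently, the smallest k with (A − λI)^k v = 0 for every generalised eigenvector v of λ).

  λ = 0: largest Jordan block has size 2, contributing (x − 0)^2

So m_A(x) = x^2 = x^2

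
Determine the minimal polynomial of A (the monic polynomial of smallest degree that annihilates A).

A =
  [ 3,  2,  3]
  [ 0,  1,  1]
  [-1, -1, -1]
x^3 - 3*x^2 + 3*x - 1

The characteristic polynomial is χ_A(x) = (x - 1)^3, so the eigenvalues are known. The minimal polynomial is
  m_A(x) = Π_λ (x − λ)^{k_λ}
where k_λ is the size of the *largest* Jordan block for λ (equivalently, the smallest k with (A − λI)^k v = 0 for every generalised eigenvector v of λ).

  λ = 1: largest Jordan block has size 3, contributing (x − 1)^3

So m_A(x) = (x - 1)^3 = x^3 - 3*x^2 + 3*x - 1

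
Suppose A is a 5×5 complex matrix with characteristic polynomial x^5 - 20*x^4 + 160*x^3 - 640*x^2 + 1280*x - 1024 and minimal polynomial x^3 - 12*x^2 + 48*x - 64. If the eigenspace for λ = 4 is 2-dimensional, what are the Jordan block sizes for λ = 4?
Block sizes for λ = 4: [3, 2]

Step 1 — from the characteristic polynomial, algebraic multiplicity of λ = 4 is 5. From dim ker(A − (4)·I) = 2, there are exactly 2 Jordan blocks for λ = 4.
Step 2 — from the minimal polynomial, the factor (x − 4)^3 tells us the largest block for λ = 4 has size 3.
Step 3 — with total size 5, 2 blocks, and largest block 3, the block sizes (in nonincreasing order) are [3, 2].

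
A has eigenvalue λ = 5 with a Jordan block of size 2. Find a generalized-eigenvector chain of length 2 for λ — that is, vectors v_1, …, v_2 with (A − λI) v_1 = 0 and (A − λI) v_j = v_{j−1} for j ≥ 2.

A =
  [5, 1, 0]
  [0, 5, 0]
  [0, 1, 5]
A Jordan chain for λ = 5 of length 2:
v_1 = (1, 0, 1)ᵀ
v_2 = (0, 1, 0)ᵀ

Let N = A − (5)·I. We want v_2 with N^2 v_2 = 0 but N^1 v_2 ≠ 0; then v_{j-1} := N · v_j for j = 2, …, 2.

Pick v_2 = (0, 1, 0)ᵀ.
Then v_1 = N · v_2 = (1, 0, 1)ᵀ.

Sanity check: (A − (5)·I) v_1 = (0, 0, 0)ᵀ = 0. ✓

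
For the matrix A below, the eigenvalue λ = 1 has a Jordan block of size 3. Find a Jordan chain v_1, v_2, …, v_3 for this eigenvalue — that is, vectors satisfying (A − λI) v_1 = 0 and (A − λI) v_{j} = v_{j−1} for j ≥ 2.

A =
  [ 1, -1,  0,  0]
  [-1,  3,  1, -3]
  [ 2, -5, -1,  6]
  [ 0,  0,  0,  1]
A Jordan chain for λ = 1 of length 3:
v_1 = (1, 0, 1, 0)ᵀ
v_2 = (0, -1, 2, 0)ᵀ
v_3 = (1, 0, 0, 0)ᵀ

Let N = A − (1)·I. We want v_3 with N^3 v_3 = 0 but N^2 v_3 ≠ 0; then v_{j-1} := N · v_j for j = 3, …, 2.

Pick v_3 = (1, 0, 0, 0)ᵀ.
Then v_2 = N · v_3 = (0, -1, 2, 0)ᵀ.
Then v_1 = N · v_2 = (1, 0, 1, 0)ᵀ.

Sanity check: (A − (1)·I) v_1 = (0, 0, 0, 0)ᵀ = 0. ✓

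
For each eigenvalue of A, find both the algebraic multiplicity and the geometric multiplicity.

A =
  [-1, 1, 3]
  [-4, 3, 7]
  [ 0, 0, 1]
λ = 1: alg = 3, geom = 1

Step 1 — factor the characteristic polynomial to read off the algebraic multiplicities:
  χ_A(x) = (x - 1)^3

Step 2 — compute geometric multiplicities via the rank-nullity identity g(λ) = n − rank(A − λI):
  rank(A − (1)·I) = 2, so dim ker(A − (1)·I) = n − 2 = 1

Summary:
  λ = 1: algebraic multiplicity = 3, geometric multiplicity = 1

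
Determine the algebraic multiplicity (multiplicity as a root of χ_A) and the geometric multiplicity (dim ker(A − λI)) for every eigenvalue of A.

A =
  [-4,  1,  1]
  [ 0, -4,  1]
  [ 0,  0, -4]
λ = -4: alg = 3, geom = 1

Step 1 — factor the characteristic polynomial to read off the algebraic multiplicities:
  χ_A(x) = (x + 4)^3

Step 2 — compute geometric multiplicities via the rank-nullity identity g(λ) = n − rank(A − λI):
  rank(A − (-4)·I) = 2, so dim ker(A − (-4)·I) = n − 2 = 1

Summary:
  λ = -4: algebraic multiplicity = 3, geometric multiplicity = 1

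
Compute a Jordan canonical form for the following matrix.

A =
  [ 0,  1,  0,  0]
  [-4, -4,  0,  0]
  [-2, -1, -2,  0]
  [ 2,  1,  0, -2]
J_2(-2) ⊕ J_1(-2) ⊕ J_1(-2)

The characteristic polynomial is
  det(x·I − A) = x^4 + 8*x^3 + 24*x^2 + 32*x + 16 = (x + 2)^4

Eigenvalues and multiplicities (the geometric multiplicity of λ is n − rank(A − λI), which equals the number of Jordan blocks for λ):
  λ = -2: algebraic multiplicity = 4, geometric multiplicity = 3

Determining the block sizes for each eigenvalue:
  λ = -2: 3 blocks summing to 4 forces exactly one block of size 2 and the rest size 1 → block sizes [2, 1, 1]

Assembling the blocks gives a Jordan form
J =
  [-2,  1,  0,  0]
  [ 0, -2,  0,  0]
  [ 0,  0, -2,  0]
  [ 0,  0,  0, -2]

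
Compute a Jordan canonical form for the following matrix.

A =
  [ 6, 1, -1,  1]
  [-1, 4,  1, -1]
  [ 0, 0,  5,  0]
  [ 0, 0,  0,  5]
J_2(5) ⊕ J_1(5) ⊕ J_1(5)

The characteristic polynomial is
  det(x·I − A) = x^4 - 20*x^3 + 150*x^2 - 500*x + 625 = (x - 5)^4

Eigenvalues and multiplicities (the geometric multiplicity of λ is n − rank(A − λI), which equals the number of Jordan blocks for λ):
  λ = 5: algebraic multiplicity = 4, geometric multiplicity = 3

Determining the block sizes for each eigenvalue:
  λ = 5: 3 blocks summing to 4 forces exactly one block of size 2 and the rest size 1 → block sizes [2, 1, 1]

Assembling the blocks gives a Jordan form
J =
  [5, 1, 0, 0]
  [0, 5, 0, 0]
  [0, 0, 5, 0]
  [0, 0, 0, 5]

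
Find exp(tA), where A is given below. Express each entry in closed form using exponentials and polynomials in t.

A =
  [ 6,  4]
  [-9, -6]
e^{tA} =
  [6*t + 1, 4*t]
  [-9*t, 1 - 6*t]

Strategy: write A = P · J · P⁻¹ where J is a Jordan canonical form, so e^{tA} = P · e^{tJ} · P⁻¹, and e^{tJ} can be computed block-by-block.

A has Jordan form
J =
  [0, 1]
  [0, 0]
(up to reordering of blocks).

Per-block formulas:
  For a 2×2 Jordan block J_2(0): exp(t · J_2(0)) = e^(0t)·(I + t·N), where N is the 2×2 nilpotent shift.

After assembling e^{tJ} and conjugating by P, we get:

e^{tA} =
  [6*t + 1, 4*t]
  [-9*t, 1 - 6*t]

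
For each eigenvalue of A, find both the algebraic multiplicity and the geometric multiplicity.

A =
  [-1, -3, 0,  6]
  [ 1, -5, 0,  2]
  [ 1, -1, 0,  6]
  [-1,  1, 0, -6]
λ = -4: alg = 3, geom = 2; λ = 0: alg = 1, geom = 1

Step 1 — factor the characteristic polynomial to read off the algebraic multiplicities:
  χ_A(x) = x*(x + 4)^3

Step 2 — compute geometric multiplicities via the rank-nullity identity g(λ) = n − rank(A − λI):
  rank(A − (-4)·I) = 2, so dim ker(A − (-4)·I) = n − 2 = 2
  rank(A − (0)·I) = 3, so dim ker(A − (0)·I) = n − 3 = 1

Summary:
  λ = -4: algebraic multiplicity = 3, geometric multiplicity = 2
  λ = 0: algebraic multiplicity = 1, geometric multiplicity = 1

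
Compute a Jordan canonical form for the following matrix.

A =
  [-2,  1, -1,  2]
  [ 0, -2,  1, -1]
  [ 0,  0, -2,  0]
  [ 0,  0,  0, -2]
J_3(-2) ⊕ J_1(-2)

The characteristic polynomial is
  det(x·I − A) = x^4 + 8*x^3 + 24*x^2 + 32*x + 16 = (x + 2)^4

Eigenvalues and multiplicities (the geometric multiplicity of λ is n − rank(A − λI), which equals the number of Jordan blocks for λ):
  λ = -2: algebraic multiplicity = 4, geometric multiplicity = 2

Determining the block sizes for each eigenvalue:
  λ = -2: with am = 4 and gm = 2, the partition is not yet determined (e.g. several partitions of 4 into 2 parts exist). Let N = A − (-2)·I. Computing rank(N^1) = 2, rank(N^2) = 1, rank(N^3) = 0; the number of blocks of size ≥ j is rank(N^{j−1}) − rank(N^j), giving [2, 1, 1]. So we have 1 block(s) of size 3, 1 block(s) of size 1 → block sizes [3, 1]

Assembling the blocks gives a Jordan form
J =
  [-2,  1,  0,  0]
  [ 0, -2,  1,  0]
  [ 0,  0, -2,  0]
  [ 0,  0,  0, -2]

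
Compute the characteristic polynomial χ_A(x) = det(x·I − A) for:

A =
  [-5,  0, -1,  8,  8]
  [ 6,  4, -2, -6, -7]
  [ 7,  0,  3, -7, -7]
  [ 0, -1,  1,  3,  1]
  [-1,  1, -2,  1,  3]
x^5 - 8*x^4 + 6*x^3 + 108*x^2 - 351*x + 324

Expanding det(x·I − A) (e.g. by cofactor expansion or by noting that A is similar to its Jordan form J, which has the same characteristic polynomial as A) gives
  χ_A(x) = x^5 - 8*x^4 + 6*x^3 + 108*x^2 - 351*x + 324
which factors as (x - 3)^4*(x + 4). The eigenvalues (with algebraic multiplicities) are λ = -4 with multiplicity 1, λ = 3 with multiplicity 4.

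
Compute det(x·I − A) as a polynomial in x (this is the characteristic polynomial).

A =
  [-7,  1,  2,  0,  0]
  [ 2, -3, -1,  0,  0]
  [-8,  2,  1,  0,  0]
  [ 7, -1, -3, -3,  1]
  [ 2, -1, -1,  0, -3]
x^5 + 15*x^4 + 90*x^3 + 270*x^2 + 405*x + 243

Expanding det(x·I − A) (e.g. by cofactor expansion or by noting that A is similar to its Jordan form J, which has the same characteristic polynomial as A) gives
  χ_A(x) = x^5 + 15*x^4 + 90*x^3 + 270*x^2 + 405*x + 243
which factors as (x + 3)^5. The eigenvalues (with algebraic multiplicities) are λ = -3 with multiplicity 5.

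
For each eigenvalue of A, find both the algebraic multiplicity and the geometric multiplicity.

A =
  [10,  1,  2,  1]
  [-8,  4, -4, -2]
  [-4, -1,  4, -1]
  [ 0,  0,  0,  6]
λ = 6: alg = 4, geom = 3

Step 1 — factor the characteristic polynomial to read off the algebraic multiplicities:
  χ_A(x) = (x - 6)^4

Step 2 — compute geometric multiplicities via the rank-nullity identity g(λ) = n − rank(A − λI):
  rank(A − (6)·I) = 1, so dim ker(A − (6)·I) = n − 1 = 3

Summary:
  λ = 6: algebraic multiplicity = 4, geometric multiplicity = 3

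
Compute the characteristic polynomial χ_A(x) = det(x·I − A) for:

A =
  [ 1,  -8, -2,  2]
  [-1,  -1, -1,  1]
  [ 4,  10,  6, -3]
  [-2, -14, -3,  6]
x^4 - 12*x^3 + 54*x^2 - 108*x + 81

Expanding det(x·I − A) (e.g. by cofactor expansion or by noting that A is similar to its Jordan form J, which has the same characteristic polynomial as A) gives
  χ_A(x) = x^4 - 12*x^3 + 54*x^2 - 108*x + 81
which factors as (x - 3)^4. The eigenvalues (with algebraic multiplicities) are λ = 3 with multiplicity 4.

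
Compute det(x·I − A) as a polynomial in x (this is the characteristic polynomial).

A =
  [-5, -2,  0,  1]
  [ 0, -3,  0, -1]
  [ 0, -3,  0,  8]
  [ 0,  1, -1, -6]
x^4 + 14*x^3 + 72*x^2 + 162*x + 135

Expanding det(x·I − A) (e.g. by cofactor expansion or by noting that A is similar to its Jordan form J, which has the same characteristic polynomial as A) gives
  χ_A(x) = x^4 + 14*x^3 + 72*x^2 + 162*x + 135
which factors as (x + 3)^3*(x + 5). The eigenvalues (with algebraic multiplicities) are λ = -5 with multiplicity 1, λ = -3 with multiplicity 3.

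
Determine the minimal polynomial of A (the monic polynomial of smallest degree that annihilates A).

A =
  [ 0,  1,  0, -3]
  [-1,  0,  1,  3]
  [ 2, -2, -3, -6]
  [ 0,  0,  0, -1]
x^3 + 3*x^2 + 3*x + 1

The characteristic polynomial is χ_A(x) = (x + 1)^4, so the eigenvalues are known. The minimal polynomial is
  m_A(x) = Π_λ (x − λ)^{k_λ}
where k_λ is the size of the *largest* Jordan block for λ (equivalently, the smallest k with (A − λI)^k v = 0 for every generalised eigenvector v of λ).

  λ = -1: largest Jordan block has size 3, contributing (x + 1)^3

So m_A(x) = (x + 1)^3 = x^3 + 3*x^2 + 3*x + 1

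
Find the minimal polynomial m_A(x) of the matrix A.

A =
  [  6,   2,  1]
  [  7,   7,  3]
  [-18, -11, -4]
x^3 - 9*x^2 + 27*x - 27

The characteristic polynomial is χ_A(x) = (x - 3)^3, so the eigenvalues are known. The minimal polynomial is
  m_A(x) = Π_λ (x − λ)^{k_λ}
where k_λ is the size of the *largest* Jordan block for λ (equivalently, the smallest k with (A − λI)^k v = 0 for every generalised eigenvector v of λ).

  λ = 3: largest Jordan block has size 3, contributing (x − 3)^3

So m_A(x) = (x - 3)^3 = x^3 - 9*x^2 + 27*x - 27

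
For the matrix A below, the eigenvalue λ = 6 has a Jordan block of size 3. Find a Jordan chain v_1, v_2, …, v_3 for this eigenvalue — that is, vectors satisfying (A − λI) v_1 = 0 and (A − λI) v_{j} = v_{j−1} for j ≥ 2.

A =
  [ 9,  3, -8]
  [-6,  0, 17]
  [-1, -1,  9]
A Jordan chain for λ = 6 of length 3:
v_1 = (-1, 1, 0)ᵀ
v_2 = (3, -6, -1)ᵀ
v_3 = (1, 0, 0)ᵀ

Let N = A − (6)·I. We want v_3 with N^3 v_3 = 0 but N^2 v_3 ≠ 0; then v_{j-1} := N · v_j for j = 3, …, 2.

Pick v_3 = (1, 0, 0)ᵀ.
Then v_2 = N · v_3 = (3, -6, -1)ᵀ.
Then v_1 = N · v_2 = (-1, 1, 0)ᵀ.

Sanity check: (A − (6)·I) v_1 = (0, 0, 0)ᵀ = 0. ✓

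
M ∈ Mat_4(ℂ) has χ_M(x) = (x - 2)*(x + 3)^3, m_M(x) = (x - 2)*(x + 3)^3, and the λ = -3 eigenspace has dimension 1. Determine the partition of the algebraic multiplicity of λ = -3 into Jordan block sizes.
Block sizes for λ = -3: [3]

Step 1 — from the characteristic polynomial, algebraic multiplicity of λ = -3 is 3. From dim ker(M − (-3)·I) = 1, there are exactly 1 Jordan blocks for λ = -3.
Step 2 — from the minimal polynomial, the factor (x + 3)^3 tells us the largest block for λ = -3 has size 3.
Step 3 — with total size 3, 1 blocks, and largest block 3, the block sizes (in nonincreasing order) are [3].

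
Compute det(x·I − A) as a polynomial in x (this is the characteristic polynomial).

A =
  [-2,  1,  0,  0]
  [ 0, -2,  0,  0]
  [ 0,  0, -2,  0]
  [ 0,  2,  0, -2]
x^4 + 8*x^3 + 24*x^2 + 32*x + 16

Expanding det(x·I − A) (e.g. by cofactor expansion or by noting that A is similar to its Jordan form J, which has the same characteristic polynomial as A) gives
  χ_A(x) = x^4 + 8*x^3 + 24*x^2 + 32*x + 16
which factors as (x + 2)^4. The eigenvalues (with algebraic multiplicities) are λ = -2 with multiplicity 4.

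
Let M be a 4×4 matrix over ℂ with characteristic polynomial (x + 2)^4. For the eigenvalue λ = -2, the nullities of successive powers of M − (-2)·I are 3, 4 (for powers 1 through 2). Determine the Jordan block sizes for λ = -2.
Block sizes for λ = -2: [2, 1, 1]

From the dimensions of kernels of powers, the number of Jordan blocks of size at least j is d_j − d_{j−1} where d_j = dim ker(N^j) (with d_0 = 0). Computing the differences gives [3, 1].
The number of blocks of size exactly k is (#blocks of size ≥ k) − (#blocks of size ≥ k + 1), so the partition is: 2 block(s) of size 1, 1 block(s) of size 2.
In nonincreasing order the block sizes are [2, 1, 1].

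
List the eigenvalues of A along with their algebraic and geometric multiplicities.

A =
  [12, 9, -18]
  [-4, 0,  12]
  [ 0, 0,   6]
λ = 6: alg = 3, geom = 2

Step 1 — factor the characteristic polynomial to read off the algebraic multiplicities:
  χ_A(x) = (x - 6)^3

Step 2 — compute geometric multiplicities via the rank-nullity identity g(λ) = n − rank(A − λI):
  rank(A − (6)·I) = 1, so dim ker(A − (6)·I) = n − 1 = 2

Summary:
  λ = 6: algebraic multiplicity = 3, geometric multiplicity = 2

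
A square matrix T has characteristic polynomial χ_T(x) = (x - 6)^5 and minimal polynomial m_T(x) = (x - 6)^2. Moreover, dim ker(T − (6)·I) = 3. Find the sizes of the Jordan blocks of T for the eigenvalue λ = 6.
Block sizes for λ = 6: [2, 2, 1]

Step 1 — from the characteristic polynomial, algebraic multiplicity of λ = 6 is 5. From dim ker(T − (6)·I) = 3, there are exactly 3 Jordan blocks for λ = 6.
Step 2 — from the minimal polynomial, the factor (x − 6)^2 tells us the largest block for λ = 6 has size 2.
Step 3 — with total size 5, 3 blocks, and largest block 2, the block sizes (in nonincreasing order) are [2, 2, 1].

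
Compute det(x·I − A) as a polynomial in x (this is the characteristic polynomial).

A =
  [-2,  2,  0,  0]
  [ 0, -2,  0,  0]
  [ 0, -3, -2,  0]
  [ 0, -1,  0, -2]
x^4 + 8*x^3 + 24*x^2 + 32*x + 16

Expanding det(x·I − A) (e.g. by cofactor expansion or by noting that A is similar to its Jordan form J, which has the same characteristic polynomial as A) gives
  χ_A(x) = x^4 + 8*x^3 + 24*x^2 + 32*x + 16
which factors as (x + 2)^4. The eigenvalues (with algebraic multiplicities) are λ = -2 with multiplicity 4.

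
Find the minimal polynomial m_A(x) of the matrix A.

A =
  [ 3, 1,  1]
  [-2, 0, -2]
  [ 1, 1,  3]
x^2 - 4*x + 4

The characteristic polynomial is χ_A(x) = (x - 2)^3, so the eigenvalues are known. The minimal polynomial is
  m_A(x) = Π_λ (x − λ)^{k_λ}
where k_λ is the size of the *largest* Jordan block for λ (equivalently, the smallest k with (A − λI)^k v = 0 for every generalised eigenvector v of λ).

  λ = 2: largest Jordan block has size 2, contributing (x − 2)^2

So m_A(x) = (x - 2)^2 = x^2 - 4*x + 4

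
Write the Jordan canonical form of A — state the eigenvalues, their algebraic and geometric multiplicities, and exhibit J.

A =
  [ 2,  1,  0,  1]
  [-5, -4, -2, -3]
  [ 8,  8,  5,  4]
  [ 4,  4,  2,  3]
J_2(1) ⊕ J_1(1) ⊕ J_1(3)

The characteristic polynomial is
  det(x·I − A) = x^4 - 6*x^3 + 12*x^2 - 10*x + 3 = (x - 3)*(x - 1)^3

Eigenvalues and multiplicities (the geometric multiplicity of λ is n − rank(A − λI), which equals the number of Jordan blocks for λ):
  λ = 1: algebraic multiplicity = 3, geometric multiplicity = 2
  λ = 3: algebraic multiplicity = 1, geometric multiplicity = 1

Determining the block sizes for each eigenvalue:
  λ = 1: 2 blocks summing to 3 forces exactly one block of size 2 and the rest size 1 → block sizes [2, 1]
  λ = 3: one block (gm = 1), so the single block has size am = 1 → block sizes [1]

Assembling the blocks gives a Jordan form
J =
  [1, 1, 0, 0]
  [0, 1, 0, 0]
  [0, 0, 1, 0]
  [0, 0, 0, 3]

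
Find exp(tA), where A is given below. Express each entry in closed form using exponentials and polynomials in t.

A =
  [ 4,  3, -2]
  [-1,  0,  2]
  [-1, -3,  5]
e^{tA} =
  [t*exp(3*t) + exp(3*t), 3*t*exp(3*t), -2*t*exp(3*t)]
  [-t*exp(3*t), -3*t*exp(3*t) + exp(3*t), 2*t*exp(3*t)]
  [-t*exp(3*t), -3*t*exp(3*t), 2*t*exp(3*t) + exp(3*t)]

Strategy: write A = P · J · P⁻¹ where J is a Jordan canonical form, so e^{tA} = P · e^{tJ} · P⁻¹, and e^{tJ} can be computed block-by-block.

A has Jordan form
J =
  [3, 1, 0]
  [0, 3, 0]
  [0, 0, 3]
(up to reordering of blocks).

Per-block formulas:
  For a 2×2 Jordan block J_2(3): exp(t · J_2(3)) = e^(3t)·(I + t·N), where N is the 2×2 nilpotent shift.
  For a 1×1 block at λ = 3: exp(t · [3]) = [e^(3t)].

After assembling e^{tJ} and conjugating by P, we get:

e^{tA} =
  [t*exp(3*t) + exp(3*t), 3*t*exp(3*t), -2*t*exp(3*t)]
  [-t*exp(3*t), -3*t*exp(3*t) + exp(3*t), 2*t*exp(3*t)]
  [-t*exp(3*t), -3*t*exp(3*t), 2*t*exp(3*t) + exp(3*t)]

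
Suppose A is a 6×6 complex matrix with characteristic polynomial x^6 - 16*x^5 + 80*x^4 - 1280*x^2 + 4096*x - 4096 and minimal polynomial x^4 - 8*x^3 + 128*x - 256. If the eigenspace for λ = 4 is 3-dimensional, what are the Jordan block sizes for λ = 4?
Block sizes for λ = 4: [3, 1, 1]

Step 1 — from the characteristic polynomial, algebraic multiplicity of λ = 4 is 5. From dim ker(A − (4)·I) = 3, there are exactly 3 Jordan blocks for λ = 4.
Step 2 — from the minimal polynomial, the factor (x − 4)^3 tells us the largest block for λ = 4 has size 3.
Step 3 — with total size 5, 3 blocks, and largest block 3, the block sizes (in nonincreasing order) are [3, 1, 1].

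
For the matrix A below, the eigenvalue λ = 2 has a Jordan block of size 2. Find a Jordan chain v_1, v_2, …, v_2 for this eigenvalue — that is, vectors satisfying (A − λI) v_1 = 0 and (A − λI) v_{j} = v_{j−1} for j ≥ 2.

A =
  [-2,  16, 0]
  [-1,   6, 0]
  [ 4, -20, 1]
A Jordan chain for λ = 2 of length 2:
v_1 = (-4, -1, 4)ᵀ
v_2 = (1, 0, 0)ᵀ

Let N = A − (2)·I. We want v_2 with N^2 v_2 = 0 but N^1 v_2 ≠ 0; then v_{j-1} := N · v_j for j = 2, …, 2.

Pick v_2 = (1, 0, 0)ᵀ.
Then v_1 = N · v_2 = (-4, -1, 4)ᵀ.

Sanity check: (A − (2)·I) v_1 = (0, 0, 0)ᵀ = 0. ✓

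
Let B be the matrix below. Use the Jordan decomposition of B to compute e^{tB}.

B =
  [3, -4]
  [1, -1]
e^{tB} =
  [2*t*exp(t) + exp(t), -4*t*exp(t)]
  [t*exp(t), -2*t*exp(t) + exp(t)]

Strategy: write B = P · J · P⁻¹ where J is a Jordan canonical form, so e^{tB} = P · e^{tJ} · P⁻¹, and e^{tJ} can be computed block-by-block.

B has Jordan form
J =
  [1, 1]
  [0, 1]
(up to reordering of blocks).

Per-block formulas:
  For a 2×2 Jordan block J_2(1): exp(t · J_2(1)) = e^(1t)·(I + t·N), where N is the 2×2 nilpotent shift.

After assembling e^{tJ} and conjugating by P, we get:

e^{tB} =
  [2*t*exp(t) + exp(t), -4*t*exp(t)]
  [t*exp(t), -2*t*exp(t) + exp(t)]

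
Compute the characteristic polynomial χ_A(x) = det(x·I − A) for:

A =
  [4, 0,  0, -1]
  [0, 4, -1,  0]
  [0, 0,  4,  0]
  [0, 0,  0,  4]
x^4 - 16*x^3 + 96*x^2 - 256*x + 256

Expanding det(x·I − A) (e.g. by cofactor expansion or by noting that A is similar to its Jordan form J, which has the same characteristic polynomial as A) gives
  χ_A(x) = x^4 - 16*x^3 + 96*x^2 - 256*x + 256
which factors as (x - 4)^4. The eigenvalues (with algebraic multiplicities) are λ = 4 with multiplicity 4.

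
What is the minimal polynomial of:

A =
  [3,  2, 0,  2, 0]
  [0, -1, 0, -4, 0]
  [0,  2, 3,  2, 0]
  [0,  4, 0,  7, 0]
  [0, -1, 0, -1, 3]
x^2 - 6*x + 9

The characteristic polynomial is χ_A(x) = (x - 3)^5, so the eigenvalues are known. The minimal polynomial is
  m_A(x) = Π_λ (x − λ)^{k_λ}
where k_λ is the size of the *largest* Jordan block for λ (equivalently, the smallest k with (A − λI)^k v = 0 for every generalised eigenvector v of λ).

  λ = 3: largest Jordan block has size 2, contributing (x − 3)^2

So m_A(x) = (x - 3)^2 = x^2 - 6*x + 9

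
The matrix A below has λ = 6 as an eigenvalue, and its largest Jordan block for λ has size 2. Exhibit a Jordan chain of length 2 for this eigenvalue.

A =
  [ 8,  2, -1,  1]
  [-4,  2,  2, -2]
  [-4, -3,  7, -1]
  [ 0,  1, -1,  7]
A Jordan chain for λ = 6 of length 2:
v_1 = (2, -4, -4, 0)ᵀ
v_2 = (1, 0, 0, 0)ᵀ

Let N = A − (6)·I. We want v_2 with N^2 v_2 = 0 but N^1 v_2 ≠ 0; then v_{j-1} := N · v_j for j = 2, …, 2.

Pick v_2 = (1, 0, 0, 0)ᵀ.
Then v_1 = N · v_2 = (2, -4, -4, 0)ᵀ.

Sanity check: (A − (6)·I) v_1 = (0, 0, 0, 0)ᵀ = 0. ✓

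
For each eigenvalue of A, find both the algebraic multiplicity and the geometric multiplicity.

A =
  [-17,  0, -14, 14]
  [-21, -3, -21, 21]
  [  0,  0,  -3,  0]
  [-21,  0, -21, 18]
λ = -3: alg = 3, geom = 3; λ = 4: alg = 1, geom = 1

Step 1 — factor the characteristic polynomial to read off the algebraic multiplicities:
  χ_A(x) = (x - 4)*(x + 3)^3

Step 2 — compute geometric multiplicities via the rank-nullity identity g(λ) = n − rank(A − λI):
  rank(A − (-3)·I) = 1, so dim ker(A − (-3)·I) = n − 1 = 3
  rank(A − (4)·I) = 3, so dim ker(A − (4)·I) = n − 3 = 1

Summary:
  λ = -3: algebraic multiplicity = 3, geometric multiplicity = 3
  λ = 4: algebraic multiplicity = 1, geometric multiplicity = 1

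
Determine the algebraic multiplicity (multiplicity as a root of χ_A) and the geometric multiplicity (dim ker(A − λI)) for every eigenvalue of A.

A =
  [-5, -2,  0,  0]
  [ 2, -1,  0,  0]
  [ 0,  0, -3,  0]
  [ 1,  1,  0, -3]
λ = -3: alg = 4, geom = 3

Step 1 — factor the characteristic polynomial to read off the algebraic multiplicities:
  χ_A(x) = (x + 3)^4

Step 2 — compute geometric multiplicities via the rank-nullity identity g(λ) = n − rank(A − λI):
  rank(A − (-3)·I) = 1, so dim ker(A − (-3)·I) = n − 1 = 3

Summary:
  λ = -3: algebraic multiplicity = 4, geometric multiplicity = 3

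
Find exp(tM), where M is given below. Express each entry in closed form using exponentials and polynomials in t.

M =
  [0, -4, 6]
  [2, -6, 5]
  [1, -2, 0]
e^{tM} =
  [t^2*exp(-2*t) + 2*t*exp(-2*t) + exp(-2*t), -2*t^2*exp(-2*t) - 4*t*exp(-2*t), 2*t^2*exp(-2*t) + 6*t*exp(-2*t)]
  [t^2*exp(-2*t)/2 + 2*t*exp(-2*t), -t^2*exp(-2*t) - 4*t*exp(-2*t) + exp(-2*t), t^2*exp(-2*t) + 5*t*exp(-2*t)]
  [t*exp(-2*t), -2*t*exp(-2*t), 2*t*exp(-2*t) + exp(-2*t)]

Strategy: write M = P · J · P⁻¹ where J is a Jordan canonical form, so e^{tM} = P · e^{tJ} · P⁻¹, and e^{tJ} can be computed block-by-block.

M has Jordan form
J =
  [-2,  1,  0]
  [ 0, -2,  1]
  [ 0,  0, -2]
(up to reordering of blocks).

Per-block formulas:
  For a 3×3 Jordan block J_3(-2): exp(t · J_3(-2)) = e^(-2t)·(I + t·N + (t^2/2)·N^2), where N is the 3×3 nilpotent shift.

After assembling e^{tJ} and conjugating by P, we get:

e^{tM} =
  [t^2*exp(-2*t) + 2*t*exp(-2*t) + exp(-2*t), -2*t^2*exp(-2*t) - 4*t*exp(-2*t), 2*t^2*exp(-2*t) + 6*t*exp(-2*t)]
  [t^2*exp(-2*t)/2 + 2*t*exp(-2*t), -t^2*exp(-2*t) - 4*t*exp(-2*t) + exp(-2*t), t^2*exp(-2*t) + 5*t*exp(-2*t)]
  [t*exp(-2*t), -2*t*exp(-2*t), 2*t*exp(-2*t) + exp(-2*t)]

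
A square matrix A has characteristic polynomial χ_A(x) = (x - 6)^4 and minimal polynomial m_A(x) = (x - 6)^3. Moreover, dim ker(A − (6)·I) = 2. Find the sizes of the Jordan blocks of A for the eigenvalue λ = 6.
Block sizes for λ = 6: [3, 1]

Step 1 — from the characteristic polynomial, algebraic multiplicity of λ = 6 is 4. From dim ker(A − (6)·I) = 2, there are exactly 2 Jordan blocks for λ = 6.
Step 2 — from the minimal polynomial, the factor (x − 6)^3 tells us the largest block for λ = 6 has size 3.
Step 3 — with total size 4, 2 blocks, and largest block 3, the block sizes (in nonincreasing order) are [3, 1].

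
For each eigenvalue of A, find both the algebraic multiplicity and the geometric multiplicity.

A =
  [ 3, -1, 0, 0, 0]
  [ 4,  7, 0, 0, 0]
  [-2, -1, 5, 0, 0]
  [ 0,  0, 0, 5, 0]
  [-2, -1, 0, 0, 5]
λ = 5: alg = 5, geom = 4

Step 1 — factor the characteristic polynomial to read off the algebraic multiplicities:
  χ_A(x) = (x - 5)^5

Step 2 — compute geometric multiplicities via the rank-nullity identity g(λ) = n − rank(A − λI):
  rank(A − (5)·I) = 1, so dim ker(A − (5)·I) = n − 1 = 4

Summary:
  λ = 5: algebraic multiplicity = 5, geometric multiplicity = 4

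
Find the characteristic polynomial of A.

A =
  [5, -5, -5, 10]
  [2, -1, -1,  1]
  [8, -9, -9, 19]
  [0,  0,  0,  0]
x^4 + 5*x^3

Expanding det(x·I − A) (e.g. by cofactor expansion or by noting that A is similar to its Jordan form J, which has the same characteristic polynomial as A) gives
  χ_A(x) = x^4 + 5*x^3
which factors as x^3*(x + 5). The eigenvalues (with algebraic multiplicities) are λ = -5 with multiplicity 1, λ = 0 with multiplicity 3.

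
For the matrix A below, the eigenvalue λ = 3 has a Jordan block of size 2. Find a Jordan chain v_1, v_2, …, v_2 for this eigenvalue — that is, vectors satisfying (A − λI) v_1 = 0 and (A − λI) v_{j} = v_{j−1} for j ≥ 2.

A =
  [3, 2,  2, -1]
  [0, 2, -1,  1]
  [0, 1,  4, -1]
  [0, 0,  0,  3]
A Jordan chain for λ = 3 of length 2:
v_1 = (2, -1, 1, 0)ᵀ
v_2 = (0, 1, 0, 0)ᵀ

Let N = A − (3)·I. We want v_2 with N^2 v_2 = 0 but N^1 v_2 ≠ 0; then v_{j-1} := N · v_j for j = 2, …, 2.

Pick v_2 = (0, 1, 0, 0)ᵀ.
Then v_1 = N · v_2 = (2, -1, 1, 0)ᵀ.

Sanity check: (A − (3)·I) v_1 = (0, 0, 0, 0)ᵀ = 0. ✓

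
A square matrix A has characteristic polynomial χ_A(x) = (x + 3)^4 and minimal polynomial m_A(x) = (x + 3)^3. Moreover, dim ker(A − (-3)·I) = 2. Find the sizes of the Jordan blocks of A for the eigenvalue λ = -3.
Block sizes for λ = -3: [3, 1]

Step 1 — from the characteristic polynomial, algebraic multiplicity of λ = -3 is 4. From dim ker(A − (-3)·I) = 2, there are exactly 2 Jordan blocks for λ = -3.
Step 2 — from the minimal polynomial, the factor (x + 3)^3 tells us the largest block for λ = -3 has size 3.
Step 3 — with total size 4, 2 blocks, and largest block 3, the block sizes (in nonincreasing order) are [3, 1].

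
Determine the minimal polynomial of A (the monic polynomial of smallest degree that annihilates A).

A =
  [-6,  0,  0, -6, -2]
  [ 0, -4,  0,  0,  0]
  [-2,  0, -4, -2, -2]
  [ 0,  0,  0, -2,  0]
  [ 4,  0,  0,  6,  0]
x^2 + 6*x + 8

The characteristic polynomial is χ_A(x) = (x + 2)^2*(x + 4)^3, so the eigenvalues are known. The minimal polynomial is
  m_A(x) = Π_λ (x − λ)^{k_λ}
where k_λ is the size of the *largest* Jordan block for λ (equivalently, the smallest k with (A − λI)^k v = 0 for every generalised eigenvector v of λ).

  λ = -4: largest Jordan block has size 1, contributing (x + 4)
  λ = -2: largest Jordan block has size 1, contributing (x + 2)

So m_A(x) = (x + 2)*(x + 4) = x^2 + 6*x + 8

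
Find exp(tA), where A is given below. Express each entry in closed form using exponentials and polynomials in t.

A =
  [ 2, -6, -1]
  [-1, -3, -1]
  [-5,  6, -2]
e^{tA} =
  [-t*exp(-3*t) + exp(3*t), -exp(3*t) + exp(-3*t), -t*exp(-3*t)]
  [-t*exp(-3*t), exp(-3*t), -t*exp(-3*t)]
  [t*exp(-3*t) - exp(3*t) + exp(-3*t), exp(3*t) - exp(-3*t), t*exp(-3*t) + exp(-3*t)]

Strategy: write A = P · J · P⁻¹ where J is a Jordan canonical form, so e^{tA} = P · e^{tJ} · P⁻¹, and e^{tJ} can be computed block-by-block.

A has Jordan form
J =
  [-3,  1, 0]
  [ 0, -3, 0]
  [ 0,  0, 3]
(up to reordering of blocks).

Per-block formulas:
  For a 2×2 Jordan block J_2(-3): exp(t · J_2(-3)) = e^(-3t)·(I + t·N), where N is the 2×2 nilpotent shift.
  For a 1×1 block at λ = 3: exp(t · [3]) = [e^(3t)].

After assembling e^{tJ} and conjugating by P, we get:

e^{tA} =
  [-t*exp(-3*t) + exp(3*t), -exp(3*t) + exp(-3*t), -t*exp(-3*t)]
  [-t*exp(-3*t), exp(-3*t), -t*exp(-3*t)]
  [t*exp(-3*t) - exp(3*t) + exp(-3*t), exp(3*t) - exp(-3*t), t*exp(-3*t) + exp(-3*t)]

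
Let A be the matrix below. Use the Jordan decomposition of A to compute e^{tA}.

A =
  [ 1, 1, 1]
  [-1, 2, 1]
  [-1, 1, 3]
e^{tA} =
  [-t^2*exp(2*t)/2 - t*exp(2*t) + exp(2*t), t*exp(2*t), t^2*exp(2*t)/2 + t*exp(2*t)]
  [-t*exp(2*t), exp(2*t), t*exp(2*t)]
  [-t^2*exp(2*t)/2 - t*exp(2*t), t*exp(2*t), t^2*exp(2*t)/2 + t*exp(2*t) + exp(2*t)]

Strategy: write A = P · J · P⁻¹ where J is a Jordan canonical form, so e^{tA} = P · e^{tJ} · P⁻¹, and e^{tJ} can be computed block-by-block.

A has Jordan form
J =
  [2, 1, 0]
  [0, 2, 1]
  [0, 0, 2]
(up to reordering of blocks).

Per-block formulas:
  For a 3×3 Jordan block J_3(2): exp(t · J_3(2)) = e^(2t)·(I + t·N + (t^2/2)·N^2), where N is the 3×3 nilpotent shift.

After assembling e^{tJ} and conjugating by P, we get:

e^{tA} =
  [-t^2*exp(2*t)/2 - t*exp(2*t) + exp(2*t), t*exp(2*t), t^2*exp(2*t)/2 + t*exp(2*t)]
  [-t*exp(2*t), exp(2*t), t*exp(2*t)]
  [-t^2*exp(2*t)/2 - t*exp(2*t), t*exp(2*t), t^2*exp(2*t)/2 + t*exp(2*t) + exp(2*t)]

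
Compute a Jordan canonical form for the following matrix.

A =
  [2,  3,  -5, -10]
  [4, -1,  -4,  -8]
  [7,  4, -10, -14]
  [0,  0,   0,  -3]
J_3(-3) ⊕ J_1(-3)

The characteristic polynomial is
  det(x·I − A) = x^4 + 12*x^3 + 54*x^2 + 108*x + 81 = (x + 3)^4

Eigenvalues and multiplicities (the geometric multiplicity of λ is n − rank(A − λI), which equals the number of Jordan blocks for λ):
  λ = -3: algebraic multiplicity = 4, geometric multiplicity = 2

Determining the block sizes for each eigenvalue:
  λ = -3: with am = 4 and gm = 2, the partition is not yet determined (e.g. several partitions of 4 into 2 parts exist). Let N = A − (-3)·I. Computing rank(N^1) = 2, rank(N^2) = 1, rank(N^3) = 0; the number of blocks of size ≥ j is rank(N^{j−1}) − rank(N^j), giving [2, 1, 1]. So we have 1 block(s) of size 3, 1 block(s) of size 1 → block sizes [3, 1]

Assembling the blocks gives a Jordan form
J =
  [-3,  1,  0,  0]
  [ 0, -3,  1,  0]
  [ 0,  0, -3,  0]
  [ 0,  0,  0, -3]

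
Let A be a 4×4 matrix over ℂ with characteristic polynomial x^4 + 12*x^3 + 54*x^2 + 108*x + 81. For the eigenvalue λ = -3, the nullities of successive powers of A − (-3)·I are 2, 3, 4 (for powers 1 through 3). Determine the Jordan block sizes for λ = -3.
Block sizes for λ = -3: [3, 1]

From the dimensions of kernels of powers, the number of Jordan blocks of size at least j is d_j − d_{j−1} where d_j = dim ker(N^j) (with d_0 = 0). Computing the differences gives [2, 1, 1].
The number of blocks of size exactly k is (#blocks of size ≥ k) − (#blocks of size ≥ k + 1), so the partition is: 1 block(s) of size 1, 1 block(s) of size 3.
In nonincreasing order the block sizes are [3, 1].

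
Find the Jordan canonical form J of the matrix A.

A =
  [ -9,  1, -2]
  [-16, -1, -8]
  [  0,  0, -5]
J_2(-5) ⊕ J_1(-5)

The characteristic polynomial is
  det(x·I − A) = x^3 + 15*x^2 + 75*x + 125 = (x + 5)^3

Eigenvalues and multiplicities (the geometric multiplicity of λ is n − rank(A − λI), which equals the number of Jordan blocks for λ):
  λ = -5: algebraic multiplicity = 3, geometric multiplicity = 2

Determining the block sizes for each eigenvalue:
  λ = -5: 2 blocks summing to 3 forces exactly one block of size 2 and the rest size 1 → block sizes [2, 1]

Assembling the blocks gives a Jordan form
J =
  [-5,  1,  0]
  [ 0, -5,  0]
  [ 0,  0, -5]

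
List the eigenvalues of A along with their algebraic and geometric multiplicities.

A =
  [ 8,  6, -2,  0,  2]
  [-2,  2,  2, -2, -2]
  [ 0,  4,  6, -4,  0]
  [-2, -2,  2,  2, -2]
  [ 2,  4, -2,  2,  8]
λ = 4: alg = 2, geom = 2; λ = 6: alg = 3, geom = 3

Step 1 — factor the characteristic polynomial to read off the algebraic multiplicities:
  χ_A(x) = (x - 6)^3*(x - 4)^2

Step 2 — compute geometric multiplicities via the rank-nullity identity g(λ) = n − rank(A − λI):
  rank(A − (4)·I) = 3, so dim ker(A − (4)·I) = n − 3 = 2
  rank(A − (6)·I) = 2, so dim ker(A − (6)·I) = n − 2 = 3

Summary:
  λ = 4: algebraic multiplicity = 2, geometric multiplicity = 2
  λ = 6: algebraic multiplicity = 3, geometric multiplicity = 3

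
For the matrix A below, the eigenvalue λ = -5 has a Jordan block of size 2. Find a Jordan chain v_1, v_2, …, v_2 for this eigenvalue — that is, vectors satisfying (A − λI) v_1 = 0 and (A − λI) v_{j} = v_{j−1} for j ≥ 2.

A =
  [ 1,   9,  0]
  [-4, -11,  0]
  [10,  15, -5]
A Jordan chain for λ = -5 of length 2:
v_1 = (6, -4, 10)ᵀ
v_2 = (1, 0, 0)ᵀ

Let N = A − (-5)·I. We want v_2 with N^2 v_2 = 0 but N^1 v_2 ≠ 0; then v_{j-1} := N · v_j for j = 2, …, 2.

Pick v_2 = (1, 0, 0)ᵀ.
Then v_1 = N · v_2 = (6, -4, 10)ᵀ.

Sanity check: (A − (-5)·I) v_1 = (0, 0, 0)ᵀ = 0. ✓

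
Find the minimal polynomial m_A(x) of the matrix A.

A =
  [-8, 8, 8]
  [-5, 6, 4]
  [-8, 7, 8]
x^3 - 6*x^2 + 12*x - 8

The characteristic polynomial is χ_A(x) = (x - 2)^3, so the eigenvalues are known. The minimal polynomial is
  m_A(x) = Π_λ (x − λ)^{k_λ}
where k_λ is the size of the *largest* Jordan block for λ (equivalently, the smallest k with (A − λI)^k v = 0 for every generalised eigenvector v of λ).

  λ = 2: largest Jordan block has size 3, contributing (x − 2)^3

So m_A(x) = (x - 2)^3 = x^3 - 6*x^2 + 12*x - 8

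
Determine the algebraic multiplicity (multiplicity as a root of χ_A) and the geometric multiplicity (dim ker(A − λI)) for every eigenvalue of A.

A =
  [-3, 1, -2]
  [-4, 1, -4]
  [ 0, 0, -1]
λ = -1: alg = 3, geom = 2

Step 1 — factor the characteristic polynomial to read off the algebraic multiplicities:
  χ_A(x) = (x + 1)^3

Step 2 — compute geometric multiplicities via the rank-nullity identity g(λ) = n − rank(A − λI):
  rank(A − (-1)·I) = 1, so dim ker(A − (-1)·I) = n − 1 = 2

Summary:
  λ = -1: algebraic multiplicity = 3, geometric multiplicity = 2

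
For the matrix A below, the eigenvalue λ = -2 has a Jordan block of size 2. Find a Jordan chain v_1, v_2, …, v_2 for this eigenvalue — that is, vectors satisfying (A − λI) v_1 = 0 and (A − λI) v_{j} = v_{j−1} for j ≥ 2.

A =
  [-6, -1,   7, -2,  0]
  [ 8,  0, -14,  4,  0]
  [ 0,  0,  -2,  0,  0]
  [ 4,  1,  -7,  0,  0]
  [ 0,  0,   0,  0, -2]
A Jordan chain for λ = -2 of length 2:
v_1 = (-4, 8, 0, 4, 0)ᵀ
v_2 = (1, 0, 0, 0, 0)ᵀ

Let N = A − (-2)·I. We want v_2 with N^2 v_2 = 0 but N^1 v_2 ≠ 0; then v_{j-1} := N · v_j for j = 2, …, 2.

Pick v_2 = (1, 0, 0, 0, 0)ᵀ.
Then v_1 = N · v_2 = (-4, 8, 0, 4, 0)ᵀ.

Sanity check: (A − (-2)·I) v_1 = (0, 0, 0, 0, 0)ᵀ = 0. ✓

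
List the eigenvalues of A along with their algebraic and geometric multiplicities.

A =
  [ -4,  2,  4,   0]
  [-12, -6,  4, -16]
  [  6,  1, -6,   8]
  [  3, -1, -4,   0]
λ = -4: alg = 4, geom = 2

Step 1 — factor the characteristic polynomial to read off the algebraic multiplicities:
  χ_A(x) = (x + 4)^4

Step 2 — compute geometric multiplicities via the rank-nullity identity g(λ) = n − rank(A − λI):
  rank(A − (-4)·I) = 2, so dim ker(A − (-4)·I) = n − 2 = 2

Summary:
  λ = -4: algebraic multiplicity = 4, geometric multiplicity = 2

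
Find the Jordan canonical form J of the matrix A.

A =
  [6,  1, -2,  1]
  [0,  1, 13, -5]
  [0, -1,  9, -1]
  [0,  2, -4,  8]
J_3(6) ⊕ J_1(6)

The characteristic polynomial is
  det(x·I − A) = x^4 - 24*x^3 + 216*x^2 - 864*x + 1296 = (x - 6)^4

Eigenvalues and multiplicities (the geometric multiplicity of λ is n − rank(A − λI), which equals the number of Jordan blocks for λ):
  λ = 6: algebraic multiplicity = 4, geometric multiplicity = 2

Determining the block sizes for each eigenvalue:
  λ = 6: with am = 4 and gm = 2, the partition is not yet determined (e.g. several partitions of 4 into 2 parts exist). Let N = A − (6)·I. Computing rank(N^1) = 2, rank(N^2) = 1, rank(N^3) = 0; the number of blocks of size ≥ j is rank(N^{j−1}) − rank(N^j), giving [2, 1, 1]. So we have 1 block(s) of size 3, 1 block(s) of size 1 → block sizes [3, 1]

Assembling the blocks gives a Jordan form
J =
  [6, 1, 0, 0]
  [0, 6, 1, 0]
  [0, 0, 6, 0]
  [0, 0, 0, 6]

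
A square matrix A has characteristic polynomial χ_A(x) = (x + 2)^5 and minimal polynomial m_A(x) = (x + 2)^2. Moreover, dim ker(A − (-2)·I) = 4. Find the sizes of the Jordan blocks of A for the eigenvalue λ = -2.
Block sizes for λ = -2: [2, 1, 1, 1]

Step 1 — from the characteristic polynomial, algebraic multiplicity of λ = -2 is 5. From dim ker(A − (-2)·I) = 4, there are exactly 4 Jordan blocks for λ = -2.
Step 2 — from the minimal polynomial, the factor (x + 2)^2 tells us the largest block for λ = -2 has size 2.
Step 3 — with total size 5, 4 blocks, and largest block 2, the block sizes (in nonincreasing order) are [2, 1, 1, 1].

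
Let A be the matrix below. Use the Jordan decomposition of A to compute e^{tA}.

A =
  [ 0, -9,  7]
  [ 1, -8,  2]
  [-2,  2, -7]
e^{tA} =
  [t^2*exp(-5*t) + 5*t*exp(-5*t) + exp(-5*t), -2*t^2*exp(-5*t) - 9*t*exp(-5*t), 3*t^2*exp(-5*t)/2 + 7*t*exp(-5*t)]
  [-t^2*exp(-5*t) + t*exp(-5*t), 2*t^2*exp(-5*t) - 3*t*exp(-5*t) + exp(-5*t), -3*t^2*exp(-5*t)/2 + 2*t*exp(-5*t)]
  [-2*t^2*exp(-5*t) - 2*t*exp(-5*t), 4*t^2*exp(-5*t) + 2*t*exp(-5*t), -3*t^2*exp(-5*t) - 2*t*exp(-5*t) + exp(-5*t)]

Strategy: write A = P · J · P⁻¹ where J is a Jordan canonical form, so e^{tA} = P · e^{tJ} · P⁻¹, and e^{tJ} can be computed block-by-block.

A has Jordan form
J =
  [-5,  1,  0]
  [ 0, -5,  1]
  [ 0,  0, -5]
(up to reordering of blocks).

Per-block formulas:
  For a 3×3 Jordan block J_3(-5): exp(t · J_3(-5)) = e^(-5t)·(I + t·N + (t^2/2)·N^2), where N is the 3×3 nilpotent shift.

After assembling e^{tJ} and conjugating by P, we get:

e^{tA} =
  [t^2*exp(-5*t) + 5*t*exp(-5*t) + exp(-5*t), -2*t^2*exp(-5*t) - 9*t*exp(-5*t), 3*t^2*exp(-5*t)/2 + 7*t*exp(-5*t)]
  [-t^2*exp(-5*t) + t*exp(-5*t), 2*t^2*exp(-5*t) - 3*t*exp(-5*t) + exp(-5*t), -3*t^2*exp(-5*t)/2 + 2*t*exp(-5*t)]
  [-2*t^2*exp(-5*t) - 2*t*exp(-5*t), 4*t^2*exp(-5*t) + 2*t*exp(-5*t), -3*t^2*exp(-5*t) - 2*t*exp(-5*t) + exp(-5*t)]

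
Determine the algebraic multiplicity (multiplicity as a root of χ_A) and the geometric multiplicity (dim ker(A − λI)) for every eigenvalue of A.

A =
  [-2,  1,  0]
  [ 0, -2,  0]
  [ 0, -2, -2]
λ = -2: alg = 3, geom = 2

Step 1 — factor the characteristic polynomial to read off the algebraic multiplicities:
  χ_A(x) = (x + 2)^3

Step 2 — compute geometric multiplicities via the rank-nullity identity g(λ) = n − rank(A − λI):
  rank(A − (-2)·I) = 1, so dim ker(A − (-2)·I) = n − 1 = 2

Summary:
  λ = -2: algebraic multiplicity = 3, geometric multiplicity = 2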